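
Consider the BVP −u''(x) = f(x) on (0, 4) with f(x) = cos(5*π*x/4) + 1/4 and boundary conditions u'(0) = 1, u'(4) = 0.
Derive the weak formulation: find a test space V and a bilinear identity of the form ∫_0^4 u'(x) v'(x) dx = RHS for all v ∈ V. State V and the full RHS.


V = H^1(0, 4) (v unrestricted at boundary; u is determined up to an additive constant); weak form: ∫_0^4 u'v' dx = ∫_0^4 (cos(5*π*x/4) + 1/4) v dx − v(0) for all v ∈ V.

Multiply both sides by a test function v and integrate from 0 to 4:
  ∫_0^4 −u''(x) v(x) dx = ∫_0^4 f(x) v(x) dx.
Integrate the LHS by parts once:
  ∫_0^4 −u'' v dx = −[u'(x) v(x)]_0^4 + ∫_0^4 u'(x) v'(x) dx.
Thus ∫_0^4 u'(x) v'(x) dx = ∫_0^4 f(x) v(x) dx + [u'(x) v(x)]_0^4.
Choose V so that boundary terms are either known or forced to vanish.
u has inhomogeneous Neumann u'(0) = 1, u'(4) = 0. [u' v]_0^4 = (0)·v(4) − (1)·v(0) = − v(0). Take V = H^1(0, 4); boundary term becomes part of RHS.
Weak formulation: find u (satisfying any essential BC) such that ∫_0^4 u'(x) v'(x) dx = ∫_0^4 f v dx − v(0) for all v ∈ V (Neumann data are natural BCs: they enter the RHS as boundary terms).
Substituting f(x) = cos(5*π*x/4) + 1/4, the right-hand side is ∫_0^4 (cos(5*π*x/4) + 1/4) v dx − v(0).
Compatibility check (pure Neumann): taking v ≡ 1 ∈ V gives 0 = ∫_0^4 f dx + (0) − (1), i.e. ∫_0^4 f dx must equal u'(0) − u'(4) = 1. Indeed ∫_0^4 (cos(5*π*x/4) + 1/4) dx = 1, so the data are compatible. The solution is then unique only up to an additive constant (fix it e.g. by requiring ∫_0^4 u dx = 0).


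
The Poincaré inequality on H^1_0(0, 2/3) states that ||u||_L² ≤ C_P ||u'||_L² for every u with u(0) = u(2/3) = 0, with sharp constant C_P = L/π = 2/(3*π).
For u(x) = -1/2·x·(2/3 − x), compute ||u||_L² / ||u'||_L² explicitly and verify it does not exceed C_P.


||u||_L² / ||u'||_L² = sqrt(10)/15 < C_P = 2/(3*π).

u(x) = -1/2·x·(2/3 − x), so u'(x) = x - 1/3.
u(x) = -1/2·x·(2/3 − x) vanishes at x = 0 and x = 2/3, so u ∈ H^1_0(0, 2/3). Differentiate via the product rule and integrate the resulting polynomials term by term.
  ∫_0^2/3 u² dx = ∫_0^2/3 (x^4/4 - x^3/3 + x^2/9) dx. Term by term:
    ∫_0^2/3 x^4/4 dx = 8/1215;  ∫_0^2/3 -x^3/3 dx = -4/243;  ∫_0^2/3 x^2/9 dx = 8/729.
  Sum: 8/1215 − 4/243 + 8/729 = 4/3645.
  ∫_0^2/3 (u')² dx = ∫_0^2/3 (x^2 - 2*x/3 + 1/9) dx. Term by term:
    ∫_0^2/3 x^2 dx = 8/81;  ∫_0^2/3 -2*x/3 dx = -4/27;  ∫_0^2/3 1/9 dx = 2/27.
  Sum: 8/81 − 4/27 + 2/27 = 2/81.
∫_0^2/3 u² dx = 4/3645, so ||u||_L² = 2*sqrt(5)/135.
∫_0^2/3 (u')² dx = 2/81, so ||u'||_L² = sqrt(2)/9.
Ratio ||u||_L² / ||u'||_L² = sqrt(10)/15.
Sharp Poincaré constant on H^1_0(0, 2/3) is C_P = L/π = 2/(3*π), achieved by sin(3*π/2·x).
A polynomial bump cannot attain the sharp Poincaré constant (only the first sine eigenfunction does), so the ratio is strictly less than C_P, consistent with ||u||_L² ≤ C_P ||u'||_L².


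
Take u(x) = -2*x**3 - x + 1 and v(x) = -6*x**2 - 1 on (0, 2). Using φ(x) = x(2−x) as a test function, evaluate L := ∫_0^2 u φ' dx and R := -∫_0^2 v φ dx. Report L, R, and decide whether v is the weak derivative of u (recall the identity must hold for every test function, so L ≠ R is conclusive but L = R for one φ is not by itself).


LHS = 164/15, RHS = 164/15. Yes, v = u' weakly.

u(x) = -2*x**3 - x + 1, classical derivative u'(x) = -6*x**2 - 1.
φ(x) = x(2−x), so φ'(x) = 2 - 2*x.
Note φ(0) = φ(2) = 0, so the boundary term u·φ vanishes.
LHS = ∫_0^2 u(x) φ'(x) dx = ∫_0^2 (4*x^4 - 4*x^3 + 2*x^2 - 4*x + 2) dx. Term by term:
  ∫_0^2 4*x^4 dx = 128/5;  ∫_0^2 -4*x^3 dx = -16;  ∫_0^2 2*x^2 dx = 16/3;
  ∫_0^2 -4*x dx = -8;  ∫_0^2 2 dx = 4.
Sum: 128/5 − 16 + 16/3 − 8 + 4 = 164/15.
So LHS = 164/15.
∫_0^2 v(x) φ(x) dx = ∫_0^2 (6*x^4 - 12*x^3 + x^2 - 2*x) dx. Term by term:
  ∫_0^2 6*x^4 dx = 192/5;  ∫_0^2 -12*x^3 dx = -48;  ∫_0^2 x^2 dx = 8/3;
  ∫_0^2 -2*x dx = -4.
Sum: 192/5 − 48 + 8/3 − 4 = -164/15.
So RHS = -∫_0^2 v(x) φ(x) dx = 164/15.
LHS = RHS, so the identity holds for this test φ.
Moreover u is smooth here and v(x) = u'(x) = -6*x**2 - 1 pointwise, so the identity holds for every test function. Hence v is the weak derivative of u.


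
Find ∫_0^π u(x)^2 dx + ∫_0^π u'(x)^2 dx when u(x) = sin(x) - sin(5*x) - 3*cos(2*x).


||u||_{H^1(0,π)}^2 = 240/7 + 73*π/2

u'(x) = 6*sin(2*x) + cos(x) - 5*cos(5*x).
Expand u² and (u')² and integrate term by term on (0, π), using: for integers n ≥ 1, ∫_0^π sin²(nx) dx = ∫_0^π cos²(nx) dx = π/2; for n ≠ n', ∫_0^π sin(nx)sin(n'x) dx = ∫_0^π cos(nx)cos(n'x) dx = 0; and by product-to-sum, ∫_0^π sin(nx)cos(n'x) dx = ½∫_0^π [sin((n+n')x) + sin((n−n')x)] dx, which is 0 when n+n' is even and 2n/(n²−n'²) when n+n' is odd (it need not vanish on (0, π)).
  u² squared terms: (-1)²·∫sin(5x)² dx = 1·π/2 = π/2;  (-3)²·∫cos(2x)² dx = 9·π/2 = 9*π/2;  (1)²·∫sin(x)² dx = 1·π/2 = π/2.
  u² cross terms: 2·(-1)·(-3)·∫sin(5x)·cos(2x) dx = 6·(10/21) = 20/7;  2·(-1)·(1)·∫sin(5x)·sin(x) dx = -2·(0) = 0;  2·(-3)·(1)·∫cos(2x)·sin(x) dx = -6·(-2/3) = 4.
  So ∫_0^π u² dx = π/2 + 9*π/2 + π/2 + 20/7 + 0 + 4 = 48/7 + 11*π/2.
  (u')² squared terms: (-5)²·∫cos(5x)² dx = 25·π/2 = 25*π/2;  (6)²·∫sin(2x)² dx = 36·π/2 = 18*π;  (1)²·∫cos(x)² dx = 1·π/2 = π/2.
  (u')² cross terms: 2·(-5)·(6)·∫cos(5x)·sin(2x) dx = -60·(-4/21) = 80/7;  2·(-5)·(1)·∫cos(5x)·cos(x) dx = -10·(0) = 0;  2·(6)·(1)·∫sin(2x)·cos(x) dx = 12·(4/3) = 16.
  So ∫_0^π (u')² dx = 25*π/2 + 18*π + π/2 + 80/7 + 0 + 16 = 192/7 + 31*π.
||u||_{H^1}^2 = (48/7 + 11*π/2) + (192/7 + 31*π) = 240/7 + 73*π/2.


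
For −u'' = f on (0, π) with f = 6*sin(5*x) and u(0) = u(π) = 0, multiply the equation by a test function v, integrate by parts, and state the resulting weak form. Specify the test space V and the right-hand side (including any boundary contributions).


V = H^1_0(0, π) (so v(0) = v(π) = 0); weak form: ∫_0^π u'v' dx = ∫_0^π (6*sin(5*x)) v dx for all v ∈ V.

Multiply both sides by a test function v and integrate from 0 to π:
  ∫_0^π −u''(x) v(x) dx = ∫_0^π f(x) v(x) dx.
Integrate the LHS by parts once:
  ∫_0^π −u'' v dx = −[u'(x) v(x)]_0^π + ∫_0^π u'(x) v'(x) dx.
Thus ∫_0^π u'(x) v'(x) dx = ∫_0^π f(x) v(x) dx + [u'(x) v(x)]_0^π.
Choose V so that boundary terms are either known or forced to vanish.
u is Dirichlet: u(0) = u(π) = 0. Let V = H^1_0(0, π); then v(0) = v(π) = 0, and [u' v]_0^π = 0.
Weak formulation: find u (satisfying any essential BC) such that ∫_0^π u'(x) v'(x) dx = ∫_0^π f v dx for all v ∈ V.
Substituting f(x) = 6*sin(5*x), the right-hand side is ∫_0^π (6*sin(5*x)) v dx.


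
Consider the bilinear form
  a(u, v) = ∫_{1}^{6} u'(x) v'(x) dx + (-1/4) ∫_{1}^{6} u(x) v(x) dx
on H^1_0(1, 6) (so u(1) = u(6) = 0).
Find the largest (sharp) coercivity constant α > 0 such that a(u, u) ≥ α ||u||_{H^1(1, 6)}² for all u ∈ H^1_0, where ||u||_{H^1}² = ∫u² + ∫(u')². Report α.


α = (-25/4 + π^2)/(π^2 + 25)

Coercivity of a(·,·) on H^1_0(1, 6) means a(u, u) ≥ α ||u||_{H^1}² for every u ∈ H^1_0.
The interval has length L = 5, and Poincaré/coercivity depend only on L. Here a(u, u) = ∫(u')² + (-1/4)·∫u².
Here c = -1/4 < 0 with |c| < (π/L)² = π^2/25, so coercivity still holds. The condition a(u,u) ≥ α||u||_{H^1}² reads (1−α)∫(u')² ≥ (α−c)∫u². Any admissible α is ≤ 1 (rapidly oscillating u have ∫u²/∫(u')² → 0), and α = 1 would force 0 ≥ (1−c)∫u², impossible since c < 1; so 1−α > 0. By the sharp Poincaré inequality on H^1_0 of an interval of length L, ∫(u')² ≥ (π/L)²∫u² with equality for the first sine mode sin(π(x−x₀)/L) (x₀ the left endpoint), so the inequality holds for all u iff (1−α)(π/L)² ≥ α − c, i.e. α ≤ ((π/L)² + c)/((π/L)² + 1) = (1 + c(L/π)²)/(1 + (L/π)²). (Direct route, valid since c ≤ 0: Poincaré gives c∫u² ≥ c(L/π)²∫(u')², so a(u,u) ≥ (1 + c(L/π)²)∫(u')², while ||u||_{H^1}² ≤ (1 + (L/π)²)∫(u')²; dividing yields the same α.) With (π/L)² = π^2/25 and c = -1/4, the largest admissible constant is α = ((π/L)² + c)/((π/L)² + 1).
Simplifying, α = (-25/4 + π^2)/(π^2 + 25).


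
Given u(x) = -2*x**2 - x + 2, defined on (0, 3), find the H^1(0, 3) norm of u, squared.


||u||_{H^1}^2 = 1947/5

The H^1 norm (squared) on an interval (0, L) is
  ||u||_{H^1}^2 = ∫_0^L u(x)^2 dx + ∫_0^L u'(x)^2 dx.
Compute u'(x) = -4*x - 1.
Then u(x)^2 = 4*x**4 + 4*x**3 - 7*x**2 - 4*x + 4 and u'(x)^2 = 16*x**2 + 8*x + 1.
Integrate each monomial from 0 to 3 using ∫_0^3 c·x^n dx = c·3^(n+1)/(n+1):
  ∫_0^3 u(x)^2 dx = ∫_0^3 (4*x^4 + 4*x^3 - 7*x^2 - 4*x + 4) dx. Term by term:
    ∫_0^3 4*x^4 dx = 972/5;  ∫_0^3 4*x^3 dx = 81;  ∫_0^3 -7*x^2 dx = -63;
    ∫_0^3 -4*x dx = -18;  ∫_0^3 4 dx = 12.
  Sum: 972/5 + 81 − 63 − 18 + 12 = 1032/5.
  ∫_0^3 u'(x)^2 dx = ∫_0^3 (16*x^2 + 8*x + 1) dx. Term by term:
    ∫_0^3 16*x^2 dx = 144;  ∫_0^3 8*x dx = 36;  ∫_0^3 1 dx = 3.
  Sum: 144 + 36 + 3 = 183.
Adding: ||u||_{H^1}^2 = 1032/5 + 183 = 1947/5.


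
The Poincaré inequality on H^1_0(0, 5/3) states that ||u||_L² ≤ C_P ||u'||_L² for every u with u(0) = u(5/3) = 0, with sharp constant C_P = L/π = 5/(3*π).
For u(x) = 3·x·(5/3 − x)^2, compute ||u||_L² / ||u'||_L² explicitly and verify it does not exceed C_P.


||u||_L² / ||u'||_L² = 5*sqrt(14)/42 < C_P = 5/(3*π).

u(x) = 3·x·(5/3 − x)^2, so u'(x) = (x - 5/3)*(9*x - 5).
u(x) = 3·x·(5/3 − x)^2 vanishes at x = 0 and x = 5/3, so u ∈ H^1_0(0, 5/3). Differentiate via the product rule and integrate the resulting polynomials term by term.
  ∫_0^5/3 u² dx = ∫_0^5/3 (9*x^6 - 60*x^5 + 150*x^4 - 500*x^3/3 + 625*x^2/9) dx. Term by term:
    ∫_0^5/3 9*x^6 dx = 78125/1701;  ∫_0^5/3 -60*x^5 dx = -156250/729;  ∫_0^5/3 150*x^4 dx = 31250/81;
    ∫_0^5/3 -500*x^3/3 dx = -78125/243;  ∫_0^5/3 625*x^2/9 dx = 78125/729.
  Sum: 78125/1701 − 156250/729 + 31250/81 − 78125/243 + 78125/729 = 15625/5103.
  ∫_0^5/3 (u')² dx = ∫_0^5/3 (81*x^4 - 360*x^3 + 550*x^2 - 1000*x/3 + 625/9) dx. Term by term:
    ∫_0^5/3 81*x^4 dx = 625/3;  ∫_0^5/3 -360*x^3 dx = -6250/9;  ∫_0^5/3 550*x^2 dx = 68750/81;
    ∫_0^5/3 -1000*x/3 dx = -12500/27;  ∫_0^5/3 625/9 dx = 3125/27.
  Sum: 625/3 − 6250/9 + 68750/81 − 12500/27 + 3125/27 = 1250/81.
∫_0^5/3 u² dx = 15625/5103, so ||u||_L² = 125*sqrt(7)/189.
∫_0^5/3 (u')² dx = 1250/81, so ||u'||_L² = 25*sqrt(2)/9.
Ratio ||u||_L² / ||u'||_L² = 5*sqrt(14)/42.
Sharp Poincaré constant on H^1_0(0, 5/3) is C_P = L/π = 5/(3*π), achieved by sin(3*π/5·x).
A polynomial bump cannot attain the sharp Poincaré constant (only the first sine eigenfunction does), so the ratio is strictly less than C_P, consistent with ||u||_L² ≤ C_P ||u'||_L².


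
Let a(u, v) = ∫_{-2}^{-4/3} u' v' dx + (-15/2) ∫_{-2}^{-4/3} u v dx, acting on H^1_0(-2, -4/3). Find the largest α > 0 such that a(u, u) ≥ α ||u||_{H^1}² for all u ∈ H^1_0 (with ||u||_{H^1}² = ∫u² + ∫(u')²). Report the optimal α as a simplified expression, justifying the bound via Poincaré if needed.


α = 3*(-10 + 3*π^2)/(4 + 9*π^2)

Coercivity of a(·,·) on H^1_0(-2, -4/3) means a(u, u) ≥ α ||u||_{H^1}² for every u ∈ H^1_0.
The interval has length L = 2/3, and Poincaré/coercivity depend only on L. Here a(u, u) = ∫(u')² + (-15/2)·∫u².
Here c = -15/2 < 0 with |c| < (π/L)² = 9*π^2/4, so coercivity still holds. The condition a(u,u) ≥ α||u||_{H^1}² reads (1−α)∫(u')² ≥ (α−c)∫u². Any admissible α is ≤ 1 (rapidly oscillating u have ∫u²/∫(u')² → 0), and α = 1 would force 0 ≥ (1−c)∫u², impossible since c < 1; so 1−α > 0. By the sharp Poincaré inequality on H^1_0 of an interval of length L, ∫(u')² ≥ (π/L)²∫u² with equality for the first sine mode sin(π(x−x₀)/L) (x₀ the left endpoint), so the inequality holds for all u iff (1−α)(π/L)² ≥ α − c, i.e. α ≤ ((π/L)² + c)/((π/L)² + 1) = (1 + c(L/π)²)/(1 + (L/π)²). (Direct route, valid since c ≤ 0: Poincaré gives c∫u² ≥ c(L/π)²∫(u')², so a(u,u) ≥ (1 + c(L/π)²)∫(u')², while ||u||_{H^1}² ≤ (1 + (L/π)²)∫(u')²; dividing yields the same α.) With (π/L)² = 9*π^2/4 and c = -15/2, the largest admissible constant is α = ((π/L)² + c)/((π/L)² + 1).
Simplifying, α = 3*(-10 + 3*π^2)/(4 + 9*π^2).


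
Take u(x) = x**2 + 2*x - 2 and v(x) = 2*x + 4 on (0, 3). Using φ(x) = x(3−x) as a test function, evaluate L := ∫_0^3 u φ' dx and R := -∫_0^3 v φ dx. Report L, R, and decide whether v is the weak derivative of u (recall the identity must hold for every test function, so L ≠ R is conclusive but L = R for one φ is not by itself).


LHS = -45/2, RHS = -63/2. No, v is not the weak derivative of u.

u(x) = x**2 + 2*x - 2, classical derivative u'(x) = 2*x + 2.
φ(x) = x(3−x), so φ'(x) = 3 - 2*x.
Note φ(0) = φ(3) = 0, so the boundary term u·φ vanishes.
LHS = ∫_0^3 u(x) φ'(x) dx = ∫_0^3 (-2*x^3 - x^2 + 10*x - 6) dx. Term by term:
  ∫_0^3 -2*x^3 dx = -81/2;  ∫_0^3 -x^2 dx = -9;  ∫_0^3 10*x dx = 45;
  ∫_0^3 -6 dx = -18.
Sum: -81/2 − 9 + 45 − 18 = -45/2.
So LHS = -45/2.
∫_0^3 v(x) φ(x) dx = ∫_0^3 (-2*x^3 + 2*x^2 + 12*x) dx. Term by term:
  ∫_0^3 -2*x^3 dx = -81/2;  ∫_0^3 2*x^2 dx = 18;  ∫_0^3 12*x dx = 54.
Sum: -81/2 + 18 + 54 = 63/2.
So RHS = -∫_0^3 v(x) φ(x) dx = -63/2.
LHS − RHS = 9 ≠ 0, so the identity fails.
(For a valid weak derivative the identity must hold for EVERY test function, in particular this one. The failure shows v is NOT the weak derivative of u.)
Correct weak derivative would be u'(x) = 2*x + 2.


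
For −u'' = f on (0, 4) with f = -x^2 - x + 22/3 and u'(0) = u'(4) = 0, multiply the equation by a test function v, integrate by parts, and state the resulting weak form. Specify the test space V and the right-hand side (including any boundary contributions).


V = H^1(0, 4) (no boundary constraint on v; u is determined up to an additive constant); weak form: ∫_0^4 u'v' dx = ∫_0^4 (-x^2 - x + 22/3) v dx for all v ∈ V.

Multiply both sides by a test function v and integrate from 0 to 4:
  ∫_0^4 −u''(x) v(x) dx = ∫_0^4 f(x) v(x) dx.
Integrate the LHS by parts once:
  ∫_0^4 −u'' v dx = −[u'(x) v(x)]_0^4 + ∫_0^4 u'(x) v'(x) dx.
Thus ∫_0^4 u'(x) v'(x) dx = ∫_0^4 f(x) v(x) dx + [u'(x) v(x)]_0^4.
Choose V so that boundary terms are either known or forced to vanish.
u has homogeneous Neumann: u'(0) = u'(4) = 0. So [u' v]_0^4 = 0·v(4) − 0·v(0) = 0 for any v; take V = H^1(0, 4).
Weak formulation: find u (satisfying any essential BC) such that ∫_0^4 u'(x) v'(x) dx = ∫_0^4 f v dx for all v ∈ V (homogeneous Neumann, so boundary terms vanish).
Substituting f(x) = -x^2 - x + 22/3, the right-hand side is ∫_0^4 (-x^2 - x + 22/3) v dx.
Compatibility check (pure Neumann): taking v ≡ 1 ∈ V gives 0 = ∫_0^4 f dx + (0) − (0), i.e. ∫_0^4 f dx must equal u'(0) − u'(4) = 0. Indeed ∫_0^4 (-x^2 - x + 22/3) dx = 0, so the data are compatible. The solution is then unique only up to an additive constant (fix it e.g. by requiring ∫_0^4 u dx = 0).


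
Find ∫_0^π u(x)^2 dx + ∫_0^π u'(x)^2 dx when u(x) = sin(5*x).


||u||_{H^1(0,π)}^2 = 13*π

u'(x) = 5*cos(5*x).
Expand u² and (u')² and integrate term by term on (0, π), using: for integers n ≥ 1, ∫_0^π sin²(nx) dx = ∫_0^π cos²(nx) dx = π/2; for n ≠ n', ∫_0^π sin(nx)sin(n'x) dx = ∫_0^π cos(nx)cos(n'x) dx = 0; and by product-to-sum, ∫_0^π sin(nx)cos(n'x) dx = ½∫_0^π [sin((n+n')x) + sin((n−n')x)] dx, which is 0 when n+n' is even and 2n/(n²−n'²) when n+n' is odd (it need not vanish on (0, π)).
  u² squared terms: (1)²·∫sin(5x)² dx = 1·π/2 = π/2.
  So ∫_0^π u² dx = π/2.
  (u')² squared terms: (5)²·∫cos(5x)² dx = 25·π/2 = 25*π/2.
  So ∫_0^π (u')² dx = 25*π/2.
||u||_{H^1}^2 = (π/2) + (25*π/2) = 13*π.


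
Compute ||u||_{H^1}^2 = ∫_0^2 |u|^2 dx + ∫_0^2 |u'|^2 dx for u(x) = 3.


||u||_{H^1}^2 = 18

The H^1 norm (squared) on an interval (0, L) is
  ||u||_{H^1}^2 = ∫_0^L u(x)^2 dx + ∫_0^L u'(x)^2 dx.
Compute u'(x) = 0.
Then u(x)^2 = 9 and u'(x)^2 = 0.
Integrate each monomial from 0 to 2 using ∫_0^2 c·x^n dx = c·2^(n+1)/(n+1):
  ∫_0^2 u(x)^2 dx = ∫_0^2 (9) dx. Term by term:
    ∫_0^2 9 dx = 18.
  ∫_0^2 u'(x)^2 dx = ∫_0^2 (0) dx. Term by term:
    ∫_0^2 0 dx = 0.
Adding: ||u||_{H^1}^2 = 18 + 0 = 18.


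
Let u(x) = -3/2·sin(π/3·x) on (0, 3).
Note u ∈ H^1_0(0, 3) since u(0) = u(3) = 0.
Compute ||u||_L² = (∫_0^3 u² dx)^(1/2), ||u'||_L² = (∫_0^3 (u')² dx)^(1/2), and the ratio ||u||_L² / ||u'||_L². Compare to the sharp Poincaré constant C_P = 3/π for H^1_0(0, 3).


||u||_L² / ||u'||_L² = 3/π = C_P.

u(x) = -3/2·sin(π/3·x), so u'(x) = -π*cos(π*x/3)/2.
Writing u(x) = A·sin(kπx/L) with A = -3/2 and k = 1, use ∫_0^L sin²(kπx/L) dx = L/2 and ∫_0^L cos²(kπx/L) dx = L/2.
u² = 9/4·sin²(π/3·x) and (u')² = π^2/4·cos²(π/3·x), and each of sin², cos² integrates to L/2 = 3/2 over (0, 3).
∫_0^3 u² dx = 27/8, so ||u||_L² = 3*sqrt(6)/4.
∫_0^3 (u')² dx = 3*π^2/8, so ||u'||_L² = sqrt(6)*π/4.
Ratio ||u||_L² / ||u'||_L² = 3/π.
Sharp Poincaré constant on H^1_0(0, 3) is C_P = L/π = 3/π, achieved by sin(π/3·x).
This is the k = 1 eigenfunction (up to amplitude), so the ratio equals the sharp Poincaré constant exactly.


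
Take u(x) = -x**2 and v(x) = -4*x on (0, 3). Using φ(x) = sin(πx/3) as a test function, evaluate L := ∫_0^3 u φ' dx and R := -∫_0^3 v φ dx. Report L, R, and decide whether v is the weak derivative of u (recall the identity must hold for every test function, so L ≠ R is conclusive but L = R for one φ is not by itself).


LHS = 18/π, RHS = 36/π. No, v is not the weak derivative of u.

u(x) = -x**2, classical derivative u'(x) = -2*x.
φ(x) = sin(πx/3), so φ'(x) = π*cos(π*x/3)/3.
Note φ(0) = φ(3) = 0, so the boundary term u·φ vanishes.
LHS = ∫_0^3 u(x) φ'(x) dx = ∫_0^3 (-π*x^2*cos(π*x/3)/3) dx. Term by term:
  ∫_0^3 -π*x^2*cos(π*x/3)/3 dx = 18/π.
So LHS = 18/π.
∫_0^3 v(x) φ(x) dx = ∫_0^3 (-4*x*sin(π*x/3)) dx. Term by term:
  ∫_0^3 -4*x*sin(π*x/3) dx = -36/π.
So RHS = -∫_0^3 v(x) φ(x) dx = 36/π.
LHS − RHS = -18/π ≠ 0, so the identity fails.
(For a valid weak derivative the identity must hold for EVERY test function, in particular this one. The failure shows v is NOT the weak derivative of u.)
Correct weak derivative would be u'(x) = -2*x.


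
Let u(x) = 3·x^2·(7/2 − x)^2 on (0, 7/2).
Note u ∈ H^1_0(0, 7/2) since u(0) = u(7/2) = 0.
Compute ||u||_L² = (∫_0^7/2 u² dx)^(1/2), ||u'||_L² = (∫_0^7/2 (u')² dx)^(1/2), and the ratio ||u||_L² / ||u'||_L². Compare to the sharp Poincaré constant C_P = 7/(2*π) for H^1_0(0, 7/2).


||u||_L² / ||u'||_L² = 7*sqrt(3)/12 < C_P = 7/(2*π).

u(x) = 3·x^2·(7/2 − x)^2, so u'(x) = 3*x*(2*x - 7)*(4*x - 7)/2.
u(x) = 3·x^2·(7/2 − x)^2 vanishes at x = 0 and x = 7/2, so u ∈ H^1_0(0, 7/2). Differentiate via the product rule and integrate the resulting polynomials term by term.
  ∫_0^7/2 u² dx = ∫_0^7/2 (9*x^8 - 126*x^7 + 1323*x^6/2 - 3087*x^5/2 + 21609*x^4/16) dx. Term by term:
    ∫_0^7/2 9*x^8 dx = 40353607/512;  ∫_0^7/2 -126*x^7 dx = -363182463/1024;  ∫_0^7/2 1323*x^6/2 dx = 155649627/256;
    ∫_0^7/2 -3087*x^5/2 dx = -121060821/256;  ∫_0^7/2 21609*x^4/16 dx = 363182463/2560.
  Sum: 40353607/512 − 363182463/1024 + 155649627/256 − 121060821/256 + 363182463/2560 = 5764801/5120.
  ∫_0^7/2 (u')² dx = ∫_0^7/2 (144*x^6 - 1512*x^5 + 5733*x^4 - 9261*x^3 + 21609*x^2/4) dx. Term by term:
    ∫_0^7/2 144*x^6 dx = 1058841/8;  ∫_0^7/2 -1512*x^5 dx = -7411887/16;  ∫_0^7/2 5733*x^4 dx = 96354531/160;
    ∫_0^7/2 -9261*x^3 dx = -22235661/64;  ∫_0^7/2 21609*x^2/4 dx = 2470629/32.
  Sum: 1058841/8 − 7411887/16 + 96354531/160 − 22235661/64 + 2470629/32 = 352947/320.
∫_0^7/2 u² dx = 5764801/5120, so ||u||_L² = 2401*sqrt(5)/160.
∫_0^7/2 (u')² dx = 352947/320, so ||u'||_L² = 343*sqrt(15)/40.
Ratio ||u||_L² / ||u'||_L² = 7*sqrt(3)/12.
Sharp Poincaré constant on H^1_0(0, 7/2) is C_P = L/π = 7/(2*π), achieved by sin(2*π/7·x).
A polynomial bump cannot attain the sharp Poincaré constant (only the first sine eigenfunction does), so the ratio is strictly less than C_P, consistent with ||u||_L² ≤ C_P ||u'||_L².


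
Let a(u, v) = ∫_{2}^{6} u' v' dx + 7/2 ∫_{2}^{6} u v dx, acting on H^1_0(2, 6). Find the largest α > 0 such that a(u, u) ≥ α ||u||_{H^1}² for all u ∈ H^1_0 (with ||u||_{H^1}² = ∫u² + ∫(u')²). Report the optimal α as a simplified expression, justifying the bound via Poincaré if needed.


α = 1

Coercivity of a(·,·) on H^1_0(2, 6) means a(u, u) ≥ α ||u||_{H^1}² for every u ∈ H^1_0.
The interval has length L = 4, and Poincaré/coercivity depend only on L. Here a(u, u) = ∫(u')² + (7/2)·∫u².
Here c = 7/2 ≥ 1, so a(u,u) = ∫(u')² + c∫u² ≥ ∫(u')² + ∫u² = ||u||_{H^1}², i.e. α = 1 works. No larger α is possible: a(u,u) ≥ α||u||_{H^1}² means (1−α)∫(u')² ≥ (α−c)∫u², and for the modes u_n = sin(nπ(x−x₀)/L) (x₀ the left endpoint) one has ∫u_n²/∫(u_n')² = (L/(nπ))² → 0, so a(u_n,u_n)/||u_n||_{H^1}² → 1. Hence the optimal constant is α = 1.
Therefore α = 1.


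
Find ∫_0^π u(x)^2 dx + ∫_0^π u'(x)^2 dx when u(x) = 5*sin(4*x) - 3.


||u||_{H^1(0,π)}^2 = 443*π/2

u'(x) = 20*cos(4*x).
Expand u² and (u')² and integrate term by term on (0, π), using: for integers n ≥ 1, ∫_0^π sin²(nx) dx = ∫_0^π cos²(nx) dx = π/2; for n ≠ n', ∫_0^π sin(nx)sin(n'x) dx = ∫_0^π cos(nx)cos(n'x) dx = 0; and by product-to-sum, ∫_0^π sin(nx)cos(n'x) dx = ½∫_0^π [sin((n+n')x) + sin((n−n')x)] dx, which is 0 when n+n' is even and 2n/(n²−n'²) when n+n' is odd (it need not vanish on (0, π)). For the constant mode: ∫_0^π 1 dx = π, ∫_0^π cos(nx) dx = 0, ∫_0^π sin(nx) dx = (1−(−1)^n)/n.
  u² squared terms: (-3)²·∫1 dx = 9·π = 9*π;  (5)²·∫sin(4x)² dx = 25·π/2 = 25*π/2.
  u² cross terms: 2·(-3)·(5)·∫1·sin(4x) dx = -30·(0) = 0.
  So ∫_0^π u² dx = 9*π + 25*π/2 + 0 = 43*π/2.
  (u')² squared terms: (20)²·∫cos(4x)² dx = 400·π/2 = 200*π.
  So ∫_0^π (u')² dx = 200*π.
||u||_{H^1}^2 = (43*π/2) + (200*π) = 443*π/2.


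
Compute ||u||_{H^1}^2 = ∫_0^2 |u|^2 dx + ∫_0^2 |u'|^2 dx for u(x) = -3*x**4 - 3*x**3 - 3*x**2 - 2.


||u||_{H^1}^2 = 311544/35

The H^1 norm (squared) on an interval (0, L) is
  ||u||_{H^1}^2 = ∫_0^L u(x)^2 dx + ∫_0^L u'(x)^2 dx.
Compute u'(x) = -12*x**3 - 9*x**2 - 6*x.
Then u(x)^2 = 9*x**8 + 18*x**7 + 27*x**6 + 18*x**5 + 21*x**4 + 12*x**3 + 12*x**2 + 4 and u'(x)^2 = 144*x**6 + 216*x**5 + 225*x**4 + 108*x**3 + 36*x**2.
Integrate each monomial from 0 to 2 using ∫_0^2 c·x^n dx = c·2^(n+1)/(n+1):
  ∫_0^2 u(x)^2 dx = ∫_0^2 (9*x^8 + 18*x^7 + 27*x^6 + 18*x^5 + 21*x^4 + 12*x^3 + 12*x^2 + 4) dx. Term by term:
    ∫_0^2 9*x^8 dx = 512;  ∫_0^2 18*x^7 dx = 576;  ∫_0^2 27*x^6 dx = 3456/7;
    ∫_0^2 18*x^5 dx = 192;  ∫_0^2 21*x^4 dx = 672/5;  ∫_0^2 12*x^3 dx = 48;
    ∫_0^2 12*x^2 dx = 32;  ∫_0^2 4 dx = 8.
  Sum: 512 + 576 + 3456/7 + 192 + 672/5 + 48 + 32 + 8 = 69864/35.
  ∫_0^2 u'(x)^2 dx = ∫_0^2 (144*x^6 + 216*x^5 + 225*x^4 + 108*x^3 + 36*x^2) dx. Term by term:
    ∫_0^2 144*x^6 dx = 18432/7;  ∫_0^2 216*x^5 dx = 2304;  ∫_0^2 225*x^4 dx = 1440;
    ∫_0^2 108*x^3 dx = 432;  ∫_0^2 36*x^2 dx = 96.
  Sum: 18432/7 + 2304 + 1440 + 432 + 96 = 48336/7.
Adding: ||u||_{H^1}^2 = 69864/35 + 48336/7 = 311544/35.


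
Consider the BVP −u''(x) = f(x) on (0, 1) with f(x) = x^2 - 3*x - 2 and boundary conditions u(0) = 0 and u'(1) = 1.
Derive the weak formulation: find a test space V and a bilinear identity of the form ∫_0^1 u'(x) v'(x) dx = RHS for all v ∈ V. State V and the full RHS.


V = {v ∈ H^1(0, 1) : v(0) = 0} (test functions vanish at x = 0 where u is specified); weak form: ∫_0^1 u'v' dx = ∫_0^1 (x^2 - 3*x - 2) v dx + v(1) for all v ∈ V.

Multiply both sides by a test function v and integrate from 0 to 1:
  ∫_0^1 −u''(x) v(x) dx = ∫_0^1 f(x) v(x) dx.
Integrate the LHS by parts once:
  ∫_0^1 −u'' v dx = −[u'(x) v(x)]_0^1 + ∫_0^1 u'(x) v'(x) dx.
Thus ∫_0^1 u'(x) v'(x) dx = ∫_0^1 f(x) v(x) dx + [u'(x) v(x)]_0^1.
Choose V so that boundary terms are either known or forced to vanish.
Mixed BC: u(0) = 0 (Dirichlet) and u'(1) = 1 (Neumann). Define V = {v ∈ H^1(0, 1) : v(0) = 0}. Then [u' v]_0^1 = u'(1)·v(1) − u'(0)·0 = v(1).
Weak formulation: find u (satisfying any essential BC) such that ∫_0^1 u'(x) v'(x) dx = ∫_0^1 f v dx + v(1) for all v ∈ V (Dirichlet at 0 absorbed into V; Neumann datum at x = 1 contributes the boundary term).
Substituting f(x) = x^2 - 3*x - 2, the right-hand side is ∫_0^1 (x^2 - 3*x - 2) v dx + v(1).


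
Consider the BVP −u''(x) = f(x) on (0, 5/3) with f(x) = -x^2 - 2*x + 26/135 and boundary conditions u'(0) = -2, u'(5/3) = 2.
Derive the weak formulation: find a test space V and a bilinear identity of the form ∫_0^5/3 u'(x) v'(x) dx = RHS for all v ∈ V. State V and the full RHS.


V = H^1(0, 5/3) (v unrestricted at boundary; u is determined up to an additive constant); weak form: ∫_0^5/3 u'v' dx = ∫_0^5/3 (-x^2 - 2*x + 26/135) v dx + 2·v(5/3) + 2·v(0) for all v ∈ V.

Multiply both sides by a test function v and integrate from 0 to 5/3:
  ∫_0^5/3 −u''(x) v(x) dx = ∫_0^5/3 f(x) v(x) dx.
Integrate the LHS by parts once:
  ∫_0^5/3 −u'' v dx = −[u'(x) v(x)]_0^5/3 + ∫_0^5/3 u'(x) v'(x) dx.
Thus ∫_0^5/3 u'(x) v'(x) dx = ∫_0^5/3 f(x) v(x) dx + [u'(x) v(x)]_0^5/3.
Choose V so that boundary terms are either known or forced to vanish.
u has inhomogeneous Neumann u'(0) = -2, u'(5/3) = 2. [u' v]_0^5/3 = (2)·v(5/3) − (-2)·v(0) = 2·v(5/3) + 2·v(0). Take V = H^1(0, 5/3); boundary term becomes part of RHS.
Weak formulation: find u (satisfying any essential BC) such that ∫_0^5/3 u'(x) v'(x) dx = ∫_0^5/3 f v dx + 2·v(5/3) + 2·v(0) for all v ∈ V (Neumann data are natural BCs: they enter the RHS as boundary terms).
Substituting f(x) = -x^2 - 2*x + 26/135, the right-hand side is ∫_0^5/3 (-x^2 - 2*x + 26/135) v dx + 2·v(5/3) + 2·v(0).
Compatibility check (pure Neumann): taking v ≡ 1 ∈ V gives 0 = ∫_0^5/3 f dx + (2) − (-2), i.e. ∫_0^5/3 f dx must equal u'(0) − u'(5/3) = -4. Indeed ∫_0^5/3 (-x^2 - 2*x + 26/135) dx = -4, so the data are compatible. The solution is then unique only up to an additive constant (fix it e.g. by requiring ∫_0^5/3 u dx = 0).


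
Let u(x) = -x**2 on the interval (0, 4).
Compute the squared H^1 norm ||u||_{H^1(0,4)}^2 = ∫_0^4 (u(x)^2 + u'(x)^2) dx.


||u||_{H^1}^2 = 4352/15

The H^1 norm (squared) on an interval (0, L) is
  ||u||_{H^1}^2 = ∫_0^L u(x)^2 dx + ∫_0^L u'(x)^2 dx.
Compute u'(x) = -2*x.
Then u(x)^2 = x**4 and u'(x)^2 = 4*x**2.
Integrate each monomial from 0 to 4 using ∫_0^4 c·x^n dx = c·4^(n+1)/(n+1):
  ∫_0^4 u(x)^2 dx = ∫_0^4 (x^4) dx. Term by term:
    ∫_0^4 x^4 dx = 1024/5.
  ∫_0^4 u'(x)^2 dx = ∫_0^4 (4*x^2) dx. Term by term:
    ∫_0^4 4*x^2 dx = 256/3.
Adding: ||u||_{H^1}^2 = 1024/5 + 256/3 = 4352/15.


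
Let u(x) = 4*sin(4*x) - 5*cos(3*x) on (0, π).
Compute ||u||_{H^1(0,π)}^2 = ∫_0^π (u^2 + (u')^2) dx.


||u||_{H^1(0,π)}^2 = -3200/7 + 261*π

u'(x) = 15*sin(3*x) + 16*cos(4*x).
Expand u² and (u')² and integrate term by term on (0, π), using: for integers n ≥ 1, ∫_0^π sin²(nx) dx = ∫_0^π cos²(nx) dx = π/2; for n ≠ n', ∫_0^π sin(nx)sin(n'x) dx = ∫_0^π cos(nx)cos(n'x) dx = 0; and by product-to-sum, ∫_0^π sin(nx)cos(n'x) dx = ½∫_0^π [sin((n+n')x) + sin((n−n')x)] dx, which is 0 when n+n' is even and 2n/(n²−n'²) when n+n' is odd (it need not vanish on (0, π)).
  u² squared terms: (-5)²·∫cos(3x)² dx = 25·π/2 = 25*π/2;  (4)²·∫sin(4x)² dx = 16·π/2 = 8*π.
  u² cross terms: 2·(-5)·(4)·∫cos(3x)·sin(4x) dx = -40·(8/7) = -320/7.
  So ∫_0^π u² dx = 25*π/2 + 8*π − 320/7 = -320/7 + 41*π/2.
  (u')² squared terms: (15)²·∫sin(3x)² dx = 225·π/2 = 225*π/2;  (16)²·∫cos(4x)² dx = 256·π/2 = 128*π.
  (u')² cross terms: 2·(15)·(16)·∫sin(3x)·cos(4x) dx = 480·(-6/7) = -2880/7.
  So ∫_0^π (u')² dx = 225*π/2 + 128*π − 2880/7 = -2880/7 + 481*π/2.
||u||_{H^1}^2 = (-320/7 + 41*π/2) + (-2880/7 + 481*π/2) = -3200/7 + 261*π.


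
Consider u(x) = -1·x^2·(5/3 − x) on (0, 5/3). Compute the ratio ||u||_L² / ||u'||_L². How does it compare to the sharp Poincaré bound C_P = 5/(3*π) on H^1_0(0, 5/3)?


||u||_L² / ||u'||_L² = 5*sqrt(14)/42 < C_P = 5/(3*π).

u(x) = -1·x^2·(5/3 − x), so u'(x) = x*(9*x - 10)/3.
u(x) = -1·x^2·(5/3 − x) vanishes at x = 0 and x = 5/3, so u ∈ H^1_0(0, 5/3). Differentiate via the product rule and integrate the resulting polynomials term by term.
  ∫_0^5/3 u² dx = ∫_0^5/3 (x^6 - 10*x^5/3 + 25*x^4/9) dx. Term by term:
    ∫_0^5/3 x^6 dx = 78125/15309;  ∫_0^5/3 -10*x^5/3 dx = -78125/6561;  ∫_0^5/3 25*x^4/9 dx = 15625/2187.
  Sum: 78125/15309 − 78125/6561 + 15625/2187 = 15625/45927.
  ∫_0^5/3 (u')² dx = ∫_0^5/3 (9*x^4 - 20*x^3 + 100*x^2/9) dx. Term by term:
    ∫_0^5/3 9*x^4 dx = 625/27;  ∫_0^5/3 -20*x^3 dx = -3125/81;  ∫_0^5/3 100*x^2/9 dx = 12500/729.
  Sum: 625/27 − 3125/81 + 12500/729 = 1250/729.
∫_0^5/3 u² dx = 15625/45927, so ||u||_L² = 125*sqrt(7)/567.
∫_0^5/3 (u')² dx = 1250/729, so ||u'||_L² = 25*sqrt(2)/27.
Ratio ||u||_L² / ||u'||_L² = 5*sqrt(14)/42.
Sharp Poincaré constant on H^1_0(0, 5/3) is C_P = L/π = 5/(3*π), achieved by sin(3*π/5·x).
A polynomial bump cannot attain the sharp Poincaré constant (only the first sine eigenfunction does), so the ratio is strictly less than C_P, consistent with ||u||_L² ≤ C_P ||u'||_L².


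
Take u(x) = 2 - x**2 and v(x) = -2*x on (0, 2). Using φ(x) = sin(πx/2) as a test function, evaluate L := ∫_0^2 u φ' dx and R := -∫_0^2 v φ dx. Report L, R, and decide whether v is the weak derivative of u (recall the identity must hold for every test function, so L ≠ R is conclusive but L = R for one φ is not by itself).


LHS = 8/π, RHS = 8/π. Yes, v = u' weakly.

u(x) = 2 - x**2, classical derivative u'(x) = -2*x.
φ(x) = sin(πx/2), so φ'(x) = π*cos(π*x/2)/2.
Note φ(0) = φ(2) = 0, so the boundary term u·φ vanishes.
LHS = ∫_0^2 u(x) φ'(x) dx = ∫_0^2 (-π*x^2*cos(π*x/2)/2 + π*cos(π*x/2)) dx. Term by term:
  ∫_0^2 π*cos(π*x/2) dx = 0;  ∫_0^2 -π*x^2*cos(π*x/2)/2 dx = 8/π.
Sum: 0 + 8/π = 8/π.
So LHS = 8/π.
∫_0^2 v(x) φ(x) dx = ∫_0^2 (-2*x*sin(π*x/2)) dx. Term by term:
  ∫_0^2 -2*x*sin(π*x/2) dx = -8/π.
So RHS = -∫_0^2 v(x) φ(x) dx = 8/π.
LHS = RHS, so the identity holds for this test φ.
Moreover u is smooth here and v(x) = u'(x) = -2*x pointwise, so the identity holds for every test function. Hence v is the weak derivative of u.


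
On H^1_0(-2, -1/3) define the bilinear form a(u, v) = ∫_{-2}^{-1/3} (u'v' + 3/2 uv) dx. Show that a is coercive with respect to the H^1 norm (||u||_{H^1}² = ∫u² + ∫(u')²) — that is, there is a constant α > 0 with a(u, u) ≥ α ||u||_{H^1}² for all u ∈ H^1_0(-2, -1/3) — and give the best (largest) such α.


α = 1

Coercivity of a(·,·) on H^1_0(-2, -1/3) means a(u, u) ≥ α ||u||_{H^1}² for every u ∈ H^1_0.
The interval has length L = 5/3, and Poincaré/coercivity depend only on L. Here a(u, u) = ∫(u')² + (3/2)·∫u².
Here c = 3/2 ≥ 1, so a(u,u) = ∫(u')² + c∫u² ≥ ∫(u')² + ∫u² = ||u||_{H^1}², i.e. α = 1 works. No larger α is possible: a(u,u) ≥ α||u||_{H^1}² means (1−α)∫(u')² ≥ (α−c)∫u², and for the modes u_n = sin(nπ(x−x₀)/L) (x₀ the left endpoint) one has ∫u_n²/∫(u_n')² = (L/(nπ))² → 0, so a(u_n,u_n)/||u_n||_{H^1}² → 1. Hence the optimal constant is α = 1.
Therefore α = 1.


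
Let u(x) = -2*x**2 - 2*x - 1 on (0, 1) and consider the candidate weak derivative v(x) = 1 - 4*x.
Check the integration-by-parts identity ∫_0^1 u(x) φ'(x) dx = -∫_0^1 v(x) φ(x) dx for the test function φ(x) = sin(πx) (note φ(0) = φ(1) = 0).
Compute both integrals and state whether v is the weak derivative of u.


LHS = 8/π, RHS = 2/π. No, v is not the weak derivative of u.

u(x) = -2*x**2 - 2*x - 1, classical derivative u'(x) = -4*x - 2.
φ(x) = sin(πx), so φ'(x) = π*cos(π*x).
Note φ(0) = φ(1) = 0, so the boundary term u·φ vanishes.
LHS = ∫_0^1 u(x) φ'(x) dx = ∫_0^1 (-2*π*x^2*cos(π*x) - 2*π*x*cos(π*x) - π*cos(π*x)) dx. Term by term:
  ∫_0^1 -π*cos(π*x) dx = 0;  ∫_0^1 -2*π*x*cos(π*x) dx = 4/π;  ∫_0^1 -2*π*x^2*cos(π*x) dx = 4/π.
Sum: 0 + 4/π + 4/π = 8/π.
So LHS = 8/π.
∫_0^1 v(x) φ(x) dx = ∫_0^1 (-4*x*sin(π*x) + sin(π*x)) dx. Term by term:
  ∫_0^1 -4*x*sin(π*x) dx = -4/π;  ∫_0^1 sin(π*x) dx = 2/π.
Sum: -4/π + 2/π = -2/π.
So RHS = -∫_0^1 v(x) φ(x) dx = 2/π.
LHS − RHS = 6/π ≠ 0, so the identity fails.
(For a valid weak derivative the identity must hold for EVERY test function, in particular this one. The failure shows v is NOT the weak derivative of u.)
Correct weak derivative would be u'(x) = -4*x - 2.


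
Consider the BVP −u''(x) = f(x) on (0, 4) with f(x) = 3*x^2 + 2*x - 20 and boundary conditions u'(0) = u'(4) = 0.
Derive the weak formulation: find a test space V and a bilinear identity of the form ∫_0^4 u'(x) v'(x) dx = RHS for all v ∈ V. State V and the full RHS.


V = H^1(0, 4) (no boundary constraint on v; u is determined up to an additive constant); weak form: ∫_0^4 u'v' dx = ∫_0^4 (3*x^2 + 2*x - 20) v dx for all v ∈ V.

Multiply both sides by a test function v and integrate from 0 to 4:
  ∫_0^4 −u''(x) v(x) dx = ∫_0^4 f(x) v(x) dx.
Integrate the LHS by parts once:
  ∫_0^4 −u'' v dx = −[u'(x) v(x)]_0^4 + ∫_0^4 u'(x) v'(x) dx.
Thus ∫_0^4 u'(x) v'(x) dx = ∫_0^4 f(x) v(x) dx + [u'(x) v(x)]_0^4.
Choose V so that boundary terms are either known or forced to vanish.
u has homogeneous Neumann: u'(0) = u'(4) = 0. So [u' v]_0^4 = 0·v(4) − 0·v(0) = 0 for any v; take V = H^1(0, 4).
Weak formulation: find u (satisfying any essential BC) such that ∫_0^4 u'(x) v'(x) dx = ∫_0^4 f v dx for all v ∈ V (homogeneous Neumann, so boundary terms vanish).
Substituting f(x) = 3*x^2 + 2*x - 20, the right-hand side is ∫_0^4 (3*x^2 + 2*x - 20) v dx.
Compatibility check (pure Neumann): taking v ≡ 1 ∈ V gives 0 = ∫_0^4 f dx + (0) − (0), i.e. ∫_0^4 f dx must equal u'(0) − u'(4) = 0. Indeed ∫_0^4 (3*x^2 + 2*x - 20) dx = 0, so the data are compatible. The solution is then unique only up to an additive constant (fix it e.g. by requiring ∫_0^4 u dx = 0).


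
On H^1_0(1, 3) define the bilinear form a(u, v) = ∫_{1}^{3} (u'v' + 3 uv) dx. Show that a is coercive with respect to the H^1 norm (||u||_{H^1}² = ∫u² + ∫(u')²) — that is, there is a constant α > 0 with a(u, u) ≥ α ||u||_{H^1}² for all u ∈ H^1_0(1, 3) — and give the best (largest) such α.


α = 1

Coercivity of a(·,·) on H^1_0(1, 3) means a(u, u) ≥ α ||u||_{H^1}² for every u ∈ H^1_0.
The interval has length L = 2, and Poincaré/coercivity depend only on L. Here a(u, u) = ∫(u')² + (3)·∫u².
Here c = 3 ≥ 1, so a(u,u) = ∫(u')² + c∫u² ≥ ∫(u')² + ∫u² = ||u||_{H^1}², i.e. α = 1 works. No larger α is possible: a(u,u) ≥ α||u||_{H^1}² means (1−α)∫(u')² ≥ (α−c)∫u², and for the modes u_n = sin(nπ(x−x₀)/L) (x₀ the left endpoint) one has ∫u_n²/∫(u_n')² = (L/(nπ))² → 0, so a(u_n,u_n)/||u_n||_{H^1}² → 1. Hence the optimal constant is α = 1.
Therefore α = 1.


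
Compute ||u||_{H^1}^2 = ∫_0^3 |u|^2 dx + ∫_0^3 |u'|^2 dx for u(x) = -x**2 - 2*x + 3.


||u||_{H^1}^2 = 843/5

The H^1 norm (squared) on an interval (0, L) is
  ||u||_{H^1}^2 = ∫_0^L u(x)^2 dx + ∫_0^L u'(x)^2 dx.
Compute u'(x) = -2*x - 2.
Then u(x)^2 = x**4 + 4*x**3 - 2*x**2 - 12*x + 9 and u'(x)^2 = 4*x**2 + 8*x + 4.
Integrate each monomial from 0 to 3 using ∫_0^3 c·x^n dx = c·3^(n+1)/(n+1):
  ∫_0^3 u(x)^2 dx = ∫_0^3 (x^4 + 4*x^3 - 2*x^2 - 12*x + 9) dx. Term by term:
    ∫_0^3 x^4 dx = 243/5;  ∫_0^3 4*x^3 dx = 81;  ∫_0^3 -2*x^2 dx = -18;
    ∫_0^3 -12*x dx = -54;  ∫_0^3 9 dx = 27.
  Sum: 243/5 + 81 − 18 − 54 + 27 = 423/5.
  ∫_0^3 u'(x)^2 dx = ∫_0^3 (4*x^2 + 8*x + 4) dx. Term by term:
    ∫_0^3 4*x^2 dx = 36;  ∫_0^3 8*x dx = 36;  ∫_0^3 4 dx = 12.
  Sum: 36 + 36 + 12 = 84.
Adding: ||u||_{H^1}^2 = 423/5 + 84 = 843/5.


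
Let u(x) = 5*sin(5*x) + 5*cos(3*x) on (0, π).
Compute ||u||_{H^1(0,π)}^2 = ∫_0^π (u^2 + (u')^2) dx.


||u||_{H^1(0,π)}^2 = 450*π

u'(x) = -15*sin(3*x) + 25*cos(5*x).
Expand u² and (u')² and integrate term by term on (0, π), using: for integers n ≥ 1, ∫_0^π sin²(nx) dx = ∫_0^π cos²(nx) dx = π/2; for n ≠ n', ∫_0^π sin(nx)sin(n'x) dx = ∫_0^π cos(nx)cos(n'x) dx = 0; and by product-to-sum, ∫_0^π sin(nx)cos(n'x) dx = ½∫_0^π [sin((n+n')x) + sin((n−n')x)] dx, which is 0 when n+n' is even and 2n/(n²−n'²) when n+n' is odd (it need not vanish on (0, π)).
  u² squared terms: (5)²·∫cos(3x)² dx = 25·π/2 = 25*π/2;  (5)²·∫sin(5x)² dx = 25·π/2 = 25*π/2.
  u² cross terms: 2·(5)·(5)·∫cos(3x)·sin(5x) dx = 50·(0) = 0.
  So ∫_0^π u² dx = 25*π/2 + 25*π/2 + 0 = 25*π.
  (u')² squared terms: (-15)²·∫sin(3x)² dx = 225·π/2 = 225*π/2;  (25)²·∫cos(5x)² dx = 625·π/2 = 625*π/2.
  (u')² cross terms: 2·(-15)·(25)·∫sin(3x)·cos(5x) dx = -750·(0) = 0.
  So ∫_0^π (u')² dx = 225*π/2 + 625*π/2 + 0 = 425*π.
||u||_{H^1}^2 = (25*π) + (425*π) = 450*π.


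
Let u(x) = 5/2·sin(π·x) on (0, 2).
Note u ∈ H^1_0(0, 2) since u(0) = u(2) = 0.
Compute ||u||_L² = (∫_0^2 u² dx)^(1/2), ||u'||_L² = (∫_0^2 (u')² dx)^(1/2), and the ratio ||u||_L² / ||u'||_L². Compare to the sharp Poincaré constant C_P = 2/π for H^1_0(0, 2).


||u||_L² / ||u'||_L² = 1/π < C_P = 2/π.

u(x) = 5/2·sin(π·x), so u'(x) = 5*π*cos(π*x)/2.
Writing u(x) = A·sin(kπx/L) with A = 5/2 and k = 2, use ∫_0^L sin²(kπx/L) dx = L/2 and ∫_0^L cos²(kπx/L) dx = L/2.
u² = 25/4·sin²(π·x) and (u')² = 25*π^2/4·cos²(π·x), and each of sin², cos² integrates to L/2 = 1 over (0, 2).
∫_0^2 u² dx = 25/4, so ||u||_L² = 5/2.
∫_0^2 (u')² dx = 25*π^2/4, so ||u'||_L² = 5*π/2.
Ratio ||u||_L² / ||u'||_L² = 1/π.
Sharp Poincaré constant on H^1_0(0, 2) is C_P = L/π = 2/π, achieved by sin(π/2·x).
This is the k = 2 harmonic; the ratio L/(kπ) is strictly less than C_P = L/π, consistent with the sharp inequality ||u||_L² ≤ C_P ||u'||_L².


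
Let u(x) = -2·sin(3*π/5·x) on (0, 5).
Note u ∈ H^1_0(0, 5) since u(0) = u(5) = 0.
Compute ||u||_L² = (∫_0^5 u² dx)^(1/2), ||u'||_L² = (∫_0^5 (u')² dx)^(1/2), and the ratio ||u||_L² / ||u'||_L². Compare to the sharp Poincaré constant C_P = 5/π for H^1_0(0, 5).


||u||_L² / ||u'||_L² = 5/(3*π) < C_P = 5/π.

u(x) = -2·sin(3*π/5·x), so u'(x) = -6*π*cos(3*π*x/5)/5.
Writing u(x) = A·sin(kπx/L) with A = -2 and k = 3, use ∫_0^L sin²(kπx/L) dx = L/2 and ∫_0^L cos²(kπx/L) dx = L/2.
u² = 4·sin²(3*π/5·x) and (u')² = 36*π^2/25·cos²(3*π/5·x), and each of sin², cos² integrates to L/2 = 5/2 over (0, 5).
∫_0^5 u² dx = 10, so ||u||_L² = sqrt(10).
∫_0^5 (u')² dx = 18*π^2/5, so ||u'||_L² = 3*sqrt(10)*π/5.
Ratio ||u||_L² / ||u'||_L² = 5/(3*π).
Sharp Poincaré constant on H^1_0(0, 5) is C_P = L/π = 5/π, achieved by sin(π/5·x).
This is the k = 3 harmonic; the ratio L/(kπ) is strictly less than C_P = L/π, consistent with the sharp inequality ||u||_L² ≤ C_P ||u'||_L².


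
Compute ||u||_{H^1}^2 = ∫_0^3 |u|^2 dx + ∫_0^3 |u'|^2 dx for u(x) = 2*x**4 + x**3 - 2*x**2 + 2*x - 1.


||u||_{H^1}^2 = 1185969/35

The H^1 norm (squared) on an interval (0, L) is
  ||u||_{H^1}^2 = ∫_0^L u(x)^2 dx + ∫_0^L u'(x)^2 dx.
Compute u'(x) = 8*x**3 + 3*x**2 - 4*x + 2.
Then u(x)^2 = 4*x**8 + 4*x**7 - 7*x**6 + 4*x**5 + 4*x**4 - 10*x**3 + 8*x**2 - 4*x + 1 and u'(x)^2 = 64*x**6 + 48*x**5 - 55*x**4 + 8*x**3 + 28*x**2 - 16*x + 4.
Integrate each monomial from 0 to 3 using ∫_0^3 c·x^n dx = c·3^(n+1)/(n+1):
  ∫_0^3 u(x)^2 dx = ∫_0^3 (4*x^8 + 4*x^7 - 7*x^6 + 4*x^5 + 4*x^4 - 10*x^3 + 8*x^2 - 4*x + 1) dx. Term by term:
    ∫_0^3 4*x^8 dx = 8748;  ∫_0^3 4*x^7 dx = 6561/2;  ∫_0^3 -7*x^6 dx = -2187;
    ∫_0^3 4*x^5 dx = 486;  ∫_0^3 4*x^4 dx = 972/5;  ∫_0^3 -10*x^3 dx = -405/2;
    ∫_0^3 8*x^2 dx = 72;  ∫_0^3 -4*x dx = -18;  ∫_0^3 1 dx = 3.
  Sum: 8748 + 6561/2 − 2187 + 486 + 972/5 − 405/2 + 72 − 18 + 3 = 51882/5.
  ∫_0^3 u'(x)^2 dx = ∫_0^3 (64*x^6 + 48*x^5 - 55*x^4 + 8*x^3 + 28*x^2 - 16*x + 4) dx. Term by term:
    ∫_0^3 64*x^6 dx = 139968/7;  ∫_0^3 48*x^5 dx = 5832;  ∫_0^3 -55*x^4 dx = -2673;
    ∫_0^3 8*x^3 dx = 162;  ∫_0^3 28*x^2 dx = 252;  ∫_0^3 -16*x dx = -72;
    ∫_0^3 4 dx = 12.
  Sum: 139968/7 + 5832 − 2673 + 162 + 252 − 72 + 12 = 164559/7.
Adding: ||u||_{H^1}^2 = 51882/5 + 164559/7 = 1185969/35.
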